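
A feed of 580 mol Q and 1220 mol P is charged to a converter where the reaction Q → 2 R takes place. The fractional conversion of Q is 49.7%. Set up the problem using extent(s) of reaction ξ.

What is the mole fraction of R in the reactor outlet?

0.276

Q reacted = 0.497 × 580 = 288.3 mol; ν_Q = −1, so ξ = 288.3/1 = 288.3 mol.
Outlet amounts (n = n₀ + ν ξ):
  Q: 580 − 1(288.3) = 291.7
  R: 0 + 2(288.3) = 576.5
  P: 1220 (inert)
Total out = 2088 mol; y_R = 576.5 / 2088 = 0.2761.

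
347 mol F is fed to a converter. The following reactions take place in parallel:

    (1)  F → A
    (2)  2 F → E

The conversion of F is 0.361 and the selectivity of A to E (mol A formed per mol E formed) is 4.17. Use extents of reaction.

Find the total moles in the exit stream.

327 mol

Conversion of F: F consumed = 0.361 × 347 = 125.3 mol = 1ξ₁ + 2ξ₂.
Selectivity: 1ξ₁ / (1ξ₂) = 4.17 → ξ₁ = 4.17 ξ₂.
Substitute: (1·4.17 + 2) ξ₂ = 125.3 → ξ₂ = 20.3 mol, ξ₁ = 84.66 mol.
Outlet amounts (n = n₀ + Σ ν·ξ):
  F: 347 − 1(84.66) − 2(20.3) = 221.7
  A: 0 + 1(84.66) = 84.66
  E: 0 + 1(20.3) = 20.3
Total out = 221.7 + 84.66 + 20.3 = 326.7 mol.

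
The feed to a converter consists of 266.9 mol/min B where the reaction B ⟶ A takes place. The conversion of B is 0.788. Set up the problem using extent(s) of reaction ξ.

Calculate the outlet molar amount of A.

210 mol/min

B reacted = 0.788 × 266.9 = 210.3 mol/min; ν_B = −1, so ξ = 210.3/1 = 210.3 mol/min.
Outlet amounts (n = n₀ + ν ξ):
  B: 266.9 − 1(210.3) = 56.58
  A: 0 + 1(210.3) = 210.3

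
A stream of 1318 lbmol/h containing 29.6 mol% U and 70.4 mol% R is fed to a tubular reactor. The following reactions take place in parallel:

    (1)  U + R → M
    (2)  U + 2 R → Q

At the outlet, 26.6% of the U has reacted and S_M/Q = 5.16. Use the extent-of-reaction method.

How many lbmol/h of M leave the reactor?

86.9 lbmol/h

Conversion of U: U consumed = 0.266 × 390.1 = 103.8 lbmol/h = 1ξ₁ + 1ξ₂.
Selectivity: 1ξ₁ / (1ξ₂) = 5.16 → ξ₁ = 5.16 ξ₂.
Substitute: (1·5.16 + 1) ξ₂ = 103.8 → ξ₂ = 16.85 lbmol/h, ξ₁ = 86.93 lbmol/h.
Outlet amounts (n = n₀ + Σ ν·ξ):
  U: 390.1 − 1(86.93) − 1(16.85) = 286.4
  R: 927.9 − 1(86.93) − 2(16.85) = 807.3
  M: 0 + 1(86.93) = 86.93
  Q: 0 + 1(16.85) = 16.85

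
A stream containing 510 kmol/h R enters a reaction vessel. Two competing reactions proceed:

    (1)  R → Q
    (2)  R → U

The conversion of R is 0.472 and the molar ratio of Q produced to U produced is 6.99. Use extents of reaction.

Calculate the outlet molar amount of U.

30.1 kmol/h

Conversion of R: R consumed = 0.472 × 510 = 240.7 kmol/h = 1ξ₁ + 1ξ₂.
Selectivity: 1ξ₁ / (1ξ₂) = 6.99 → ξ₁ = 6.99 ξ₂.
Substitute: (1·6.99 + 1) ξ₂ = 240.7 → ξ₂ = 30.13 kmol/h, ξ₁ = 210.6 kmol/h.
Outlet amounts (n = n₀ + Σ ν·ξ):
  R: 510 − 1(210.6) − 1(30.13) = 269.3
  Q: 0 + 1(210.6) = 210.6
  U: 0 + 1(30.13) = 30.13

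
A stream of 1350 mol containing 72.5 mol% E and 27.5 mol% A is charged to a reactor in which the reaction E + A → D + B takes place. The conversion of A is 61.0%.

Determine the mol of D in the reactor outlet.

226 mol

A reacted = 0.61 × 371.2 = 226.5 mol; ν_A = −1, so ξ = 226.5/1 = 226.5 mol.
Outlet amounts (n = n₀ + ν ξ):
  E: 978.8 − 1(226.5) = 752.3
  A: 371.2 − 1(226.5) = 144.8
  D: 0 + 1(226.5) = 226.5
  B: 0 + 1(226.5) = 226.5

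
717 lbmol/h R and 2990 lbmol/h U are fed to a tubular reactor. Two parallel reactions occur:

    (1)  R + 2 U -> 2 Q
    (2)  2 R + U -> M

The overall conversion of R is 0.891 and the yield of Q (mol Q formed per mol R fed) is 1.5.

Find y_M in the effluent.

0.0165

Yield of Q: 2ξ₁ / 717 = 1.5 → ξ₁ = 537.8 lbmol/h.
Conversion of R: 1ξ₁ + 2ξ₂ = 0.891 × 717 = 638.8 → ξ₂ = 50.55 lbmol/h.
Outlet amounts (n = n₀ + Σ ν·ξ):
  R: 717 − 1(537.8) − 2(50.55) = 78.15
  U: 2990 − 2(537.8) − 1(50.55) = 1864
  Q: 0 + 2(537.8) = 1076
  M: 0 + 1(50.55) = 50.55
Total out = 3068 lbmol/h; y_M = 50.55 / 3068 = 0.01648.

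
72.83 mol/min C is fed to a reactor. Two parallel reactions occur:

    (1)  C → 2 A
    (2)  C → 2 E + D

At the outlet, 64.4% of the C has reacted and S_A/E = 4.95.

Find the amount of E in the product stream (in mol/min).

15.8 mol/min

Conversion of C: C consumed = 0.644 × 72.83 = 46.9 mol/min = 1ξ₁ + 1ξ₂.
Selectivity: 2ξ₁ / (2ξ₂) = 4.95 → ξ₁ = 4.95 ξ₂.
Substitute: (1·4.95 + 1) ξ₂ = 46.9 → ξ₂ = 7.883 mol/min, ξ₁ = 39.02 mol/min.
Outlet amounts (n = n₀ + Σ ν·ξ):
  C: 72.83 − 1(39.02) − 1(7.883) = 25.93
  A: 0 + 2(39.02) = 78.04
  E: 0 + 2(7.883) = 15.77
  D: 0 + 1(7.883) = 7.883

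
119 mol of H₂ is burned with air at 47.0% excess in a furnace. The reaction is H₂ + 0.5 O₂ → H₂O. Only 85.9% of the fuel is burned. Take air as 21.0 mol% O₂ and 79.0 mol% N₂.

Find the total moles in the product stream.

484 mol

Stoichiometric O₂ = 0.5 × 119 = 59.5 mol; O₂ fed = 59.5 × 1.470 = 87.47 mol.
N₂ fed = 87.47 × 79/21 = 329 mol.
Fuel reacted = 0.859 × 119 → ξ = 102.2 mol.
Outlet (n = n₀ + ν ξ):
  H₂: 119 − 1(102.2) = 16.78
  O₂: 87.47 − 0.5(102.2) = 36.35
  N₂: 329 (inert)
  H₂O: 0 + 1(102.2) = 102.2
Total out = 16.78 + 36.35 + 329 + 102.2 = 484.4 mol.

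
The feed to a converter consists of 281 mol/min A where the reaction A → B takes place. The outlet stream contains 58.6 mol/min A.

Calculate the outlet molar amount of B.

For A: n = n₀ − 1ξ → 58.6 = 281 − 1ξ, giving ξ = 222.4 mol/min.
Outlet amounts (n = n₀ + ν ξ):
  A: 281 − 1(222.4) = 58.6
  B: 0 + 1(222.4) = 222.4

222 mol/min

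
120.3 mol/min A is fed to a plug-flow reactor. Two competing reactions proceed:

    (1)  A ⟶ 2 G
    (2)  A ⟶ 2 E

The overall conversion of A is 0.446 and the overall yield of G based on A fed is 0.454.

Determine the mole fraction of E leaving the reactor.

0.303

Yield of G: 2ξ₁ / 120.3 = 0.454 → ξ₁ = 27.31 mol/min.
Conversion of A: 1ξ₁ + 1ξ₂ = 0.446 × 120.3 = 53.65 → ξ₂ = 26.35 mol/min.
Outlet amounts (n = n₀ + Σ ν·ξ):
  A: 120.3 − 1(27.31) − 1(26.35) = 66.65
  G: 0 + 2(27.31) = 54.62
  E: 0 + 2(26.35) = 52.69
Total out = 174 mol/min; y_E = 52.69 / 174 = 0.3029.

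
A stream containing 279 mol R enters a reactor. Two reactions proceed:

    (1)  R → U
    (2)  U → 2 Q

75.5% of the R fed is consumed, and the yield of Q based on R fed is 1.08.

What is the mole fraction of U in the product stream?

0.14

Conversion of R: R consumed = 1ξ₁ = 0.755 × 279 → ξ₁ = 210.6 mol.
Yield of Q: 2ξ₂ / 279 = 1.08 → ξ₂ = 150.7 mol.
Outlet amounts (n = n₀ + Σ ν·ξ):
  R: 279 − 1(210.6) = 68.35
  U: 0 + 1(210.6) − 1(150.7) = 59.99
  Q: 0 + 2(150.7) = 301.3
Total out = 429.7 mol; y_U = 59.99 / 429.7 = 0.1396.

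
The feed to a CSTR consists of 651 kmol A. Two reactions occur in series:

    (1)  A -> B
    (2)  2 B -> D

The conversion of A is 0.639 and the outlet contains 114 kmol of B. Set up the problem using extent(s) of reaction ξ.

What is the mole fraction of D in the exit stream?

Conversion of A: A consumed = 1ξ₁ = 0.639 × 651 → ξ₁ = 416 kmol.
B balance: n_B = 0 + 1ξ₁ − 2ξ₂ = 114 → ξ₂ = (1·416 − 114)/2 = 151 kmol.
Outlet amounts (n = n₀ + Σ ν·ξ):
  A: 651 − 1(416) = 235
  B: 0 + 1(416) − 2(151) = 114
  D: 0 + 1(151) = 151
Total out = 500 kmol; y_D = 151 / 500 = 0.302.

0.302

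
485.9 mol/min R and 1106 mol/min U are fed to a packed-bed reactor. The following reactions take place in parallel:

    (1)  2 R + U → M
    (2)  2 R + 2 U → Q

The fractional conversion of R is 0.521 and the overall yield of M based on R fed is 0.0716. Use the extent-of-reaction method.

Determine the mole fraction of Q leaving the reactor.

0.0736

Yield of M: 1ξ₁ / 485.9 = 0.0716 → ξ₁ = 34.79 mol/min.
Conversion of R: 2ξ₁ + 2ξ₂ = 0.521 × 485.9 = 253.2 → ξ₂ = 91.79 mol/min.
Outlet amounts (n = n₀ + Σ ν·ξ):
  R: 485.9 − 2(34.79) − 2(91.79) = 232.7
  U: 1106 − 1(34.79) − 2(91.79) = 887.6
  M: 0 + 1(34.79) = 34.79
  Q: 0 + 1(91.79) = 91.79
Total out = 1247 mol/min; y_Q = 91.79 / 1247 = 0.07361.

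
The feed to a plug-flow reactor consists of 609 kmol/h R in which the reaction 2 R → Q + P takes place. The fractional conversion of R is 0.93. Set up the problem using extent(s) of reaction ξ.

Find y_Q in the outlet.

R reacted = 0.93 × 609 = 566.4 kmol/h; ν_R = −2, so ξ = 566.4/2 = 283.2 kmol/h.
Outlet amounts (n = n₀ + ν ξ):
  R: 609 − 2(283.2) = 42.63
  Q: 0 + 1(283.2) = 283.2
  P: 0 + 1(283.2) = 283.2
Total out = 609 kmol/h; y_Q = 283.2 / 609 = 0.465.

0.465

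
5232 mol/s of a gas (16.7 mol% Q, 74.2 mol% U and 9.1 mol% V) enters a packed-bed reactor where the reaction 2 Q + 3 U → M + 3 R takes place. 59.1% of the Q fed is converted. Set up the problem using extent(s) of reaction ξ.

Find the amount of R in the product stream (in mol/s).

Q reacted = 0.591 × 873.7 = 516.4 mol/s; ν_Q = −2, so ξ = 516.4/2 = 258.2 mol/s.
Outlet amounts (n = n₀ + ν ξ):
  Q: 873.7 − 2(258.2) = 357.4
  U: 3882 − 3(258.2) = 3108
  M: 0 + 1(258.2) = 258.2
  R: 0 + 3(258.2) = 774.6
  V: 476.1 (inert)

775 mol/s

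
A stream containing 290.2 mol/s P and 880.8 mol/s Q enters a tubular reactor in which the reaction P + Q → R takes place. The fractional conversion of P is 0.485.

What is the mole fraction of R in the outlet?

0.137

P reacted = 0.485 × 290.2 = 140.7 mol/s; ν_P = −1, so ξ = 140.7/1 = 140.7 mol/s.
Outlet amounts (n = n₀ + ν ξ):
  P: 290.2 − 1(140.7) = 149.5
  Q: 880.8 − 1(140.7) = 740.1
  R: 0 + 1(140.7) = 140.7
Total out = 1030 mol/s; y_R = 140.7 / 1030 = 0.1366.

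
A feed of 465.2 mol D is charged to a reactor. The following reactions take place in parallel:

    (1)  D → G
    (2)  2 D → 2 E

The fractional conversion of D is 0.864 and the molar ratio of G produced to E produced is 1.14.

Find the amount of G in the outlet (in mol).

Conversion of D: D consumed = 0.864 × 465.2 = 401.9 mol = 1ξ₁ + 2ξ₂.
Selectivity: 1ξ₁ / (2ξ₂) = 1.14 → ξ₁ = 2.28 ξ₂.
Substitute: (1·2.28 + 2) ξ₂ = 401.9 → ξ₂ = 93.91 mol, ξ₁ = 214.1 mol.
Outlet amounts (n = n₀ + Σ ν·ξ):
  D: 465.2 − 1(214.1) − 2(93.91) = 63.27
  G: 0 + 1(214.1) = 214.1
  E: 0 + 2(93.91) = 187.8

214 mol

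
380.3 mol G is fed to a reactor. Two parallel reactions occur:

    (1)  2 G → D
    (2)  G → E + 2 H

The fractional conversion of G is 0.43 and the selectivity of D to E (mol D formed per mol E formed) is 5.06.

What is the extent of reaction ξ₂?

Conversion of G: G consumed = 0.43 × 380.3 = 163.5 mol = 2ξ₁ + 1ξ₂.
Selectivity: 1ξ₁ / (1ξ₂) = 5.06 → ξ₁ = 5.06 ξ₂.
Substitute: (2·5.06 + 1) ξ₂ = 163.5 → ξ₂ = 14.71 mol, ξ₁ = 74.41 mol.
Outlet amounts (n = n₀ + Σ ν·ξ):
  G: 380.3 − 2(74.41) − 1(14.71) = 216.8
  D: 0 + 1(74.41) = 74.41
  E: 0 + 1(14.71) = 14.71
  H: 0 + 2(14.71) = 29.41

ξ₂ = 14.7 mol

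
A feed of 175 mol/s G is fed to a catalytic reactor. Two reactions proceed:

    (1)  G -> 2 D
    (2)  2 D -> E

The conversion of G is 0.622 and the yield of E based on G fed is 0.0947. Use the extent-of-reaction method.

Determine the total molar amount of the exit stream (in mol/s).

267 mol/s

Conversion of G: G consumed = 1ξ₁ = 0.622 × 175 → ξ₁ = 108.8 mol/s.
Yield of E: 1ξ₂ / 175 = 0.0947 → ξ₂ = 16.57 mol/s.
Outlet amounts (n = n₀ + Σ ν·ξ):
  G: 175 − 1(108.8) = 66.15
  D: 0 + 2(108.8) − 2(16.57) = 184.6
  E: 0 + 1(16.57) = 16.57
Total out = 66.15 + 184.6 + 16.57 = 267.3 mol/s.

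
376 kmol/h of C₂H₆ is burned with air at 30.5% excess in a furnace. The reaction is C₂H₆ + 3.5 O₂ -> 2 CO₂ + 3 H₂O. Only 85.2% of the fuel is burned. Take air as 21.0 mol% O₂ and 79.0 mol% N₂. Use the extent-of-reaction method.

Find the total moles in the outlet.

8710 kmol/h

Stoichiometric O₂ = 3.5 × 376 = 1316 kmol/h; O₂ fed = 1316 × 1.305 = 1717 kmol/h.
N₂ fed = 1717 × 79/21 = 6461 kmol/h.
Fuel reacted = 0.852 × 376 → ξ = 320.4 kmol/h.
Outlet (n = n₀ + ν ξ):
  C₂H₆: 376 − 1(320.4) = 55.65
  O₂: 1717 − 3.5(320.4) = 596.1
  N₂: 6461 (inert)
  CO₂: 0 + 2(320.4) = 640.7
  H₂O: 0 + 3(320.4) = 961.1
Total out = 55.65 + 596.1 + 6461 + 640.7 + 961.1 = 8714 kmol/h.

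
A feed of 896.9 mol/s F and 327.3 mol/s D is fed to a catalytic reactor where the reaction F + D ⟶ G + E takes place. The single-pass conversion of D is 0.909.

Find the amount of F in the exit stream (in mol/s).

599 mol/s

D reacted = 0.909 × 327.3 = 297.5 mol/s; ν_D = −1, so ξ = 297.5/1 = 297.5 mol/s.
Outlet amounts (n = n₀ + ν ξ):
  F: 896.9 − 1(297.5) = 599.4
  D: 327.3 − 1(297.5) = 29.78
  G: 0 + 1(297.5) = 297.5
  E: 0 + 1(297.5) = 297.5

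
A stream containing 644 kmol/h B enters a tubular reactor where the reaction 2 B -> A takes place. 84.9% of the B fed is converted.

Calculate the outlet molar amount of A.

B reacted = 0.849 × 644 = 546.8 kmol/h; ν_B = −2, so ξ = 546.8/2 = 273.4 kmol/h.
Outlet amounts (n = n₀ + ν ξ):
  B: 644 − 2(273.4) = 97.24
  A: 0 + 1(273.4) = 273.4

273 kmol/h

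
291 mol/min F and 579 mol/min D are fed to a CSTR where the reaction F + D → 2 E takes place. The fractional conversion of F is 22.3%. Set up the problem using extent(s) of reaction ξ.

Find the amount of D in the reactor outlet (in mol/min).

514 mol/min

F reacted = 0.223 × 291 = 64.89 mol/min; ν_F = −1, so ξ = 64.89/1 = 64.89 mol/min.
Outlet amounts (n = n₀ + ν ξ):
  F: 291 − 1(64.89) = 226.1
  D: 579 − 1(64.89) = 514.1
  E: 0 + 2(64.89) = 129.8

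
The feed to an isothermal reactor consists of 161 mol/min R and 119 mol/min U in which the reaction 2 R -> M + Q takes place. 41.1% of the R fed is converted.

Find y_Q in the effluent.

0.118

R reacted = 0.411 × 161 = 66.17 mol/min; ν_R = −2, so ξ = 66.17/2 = 33.09 mol/min.
Outlet amounts (n = n₀ + ν ξ):
  R: 161 − 2(33.09) = 94.83
  M: 0 + 1(33.09) = 33.09
  Q: 0 + 1(33.09) = 33.09
  U: 119 (inert)
Total out = 280 mol/min; y_Q = 33.09 / 280 = 0.1182.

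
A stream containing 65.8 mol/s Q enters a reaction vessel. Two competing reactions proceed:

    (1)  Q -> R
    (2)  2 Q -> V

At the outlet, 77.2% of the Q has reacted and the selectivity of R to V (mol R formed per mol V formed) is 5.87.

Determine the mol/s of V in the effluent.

6.45 mol/s

Conversion of Q: Q consumed = 0.772 × 65.8 = 50.8 mol/s = 1ξ₁ + 2ξ₂.
Selectivity: 1ξ₁ / (1ξ₂) = 5.87 → ξ₁ = 5.87 ξ₂.
Substitute: (1·5.87 + 2) ξ₂ = 50.8 → ξ₂ = 6.455 mol/s, ξ₁ = 37.89 mol/s.
Outlet amounts (n = n₀ + Σ ν·ξ):
  Q: 65.8 − 1(37.89) − 2(6.455) = 15
  R: 0 + 1(37.89) = 37.89
  V: 0 + 1(6.455) = 6.455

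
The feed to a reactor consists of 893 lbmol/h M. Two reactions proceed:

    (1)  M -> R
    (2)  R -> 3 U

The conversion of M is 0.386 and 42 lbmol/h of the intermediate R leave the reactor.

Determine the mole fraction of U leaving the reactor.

Conversion of M: M consumed = 1ξ₁ = 0.386 × 893 → ξ₁ = 344.7 lbmol/h.
R balance: n_R = 0 + 1ξ₁ − 1ξ₂ = 42 → ξ₂ = (1·344.7 − 42)/1 = 302.7 lbmol/h.
Outlet amounts (n = n₀ + Σ ν·ξ):
  M: 893 − 1(344.7) = 548.3
  R: 0 + 1(344.7) − 1(302.7) = 42
  U: 0 + 3(302.7) = 908.1
Total out = 1498 lbmol/h; y_U = 908.1 / 1498 = 0.606.

0.606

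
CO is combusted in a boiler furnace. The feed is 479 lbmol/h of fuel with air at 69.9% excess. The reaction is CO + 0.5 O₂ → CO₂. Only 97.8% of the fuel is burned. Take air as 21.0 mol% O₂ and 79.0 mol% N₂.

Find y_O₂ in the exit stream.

Stoichiometric O₂ = 0.5 × 479 = 239.5 lbmol/h; O₂ fed = 239.5 × 1.699 = 406.9 lbmol/h.
N₂ fed = 406.9 × 79/21 = 1531 lbmol/h.
Fuel reacted = 0.978 × 479 → ξ = 468.5 lbmol/h.
Outlet (n = n₀ + ν ξ):
  CO: 479 − 1(468.5) = 10.54
  O₂: 406.9 − 0.5(468.5) = 172.7
  N₂: 1531 (inert)
  CO₂: 0 + 1(468.5) = 468.5
Total out = 2182 lbmol/h; y_O₂ = 172.7 / 2182 = 0.07912.

0.0791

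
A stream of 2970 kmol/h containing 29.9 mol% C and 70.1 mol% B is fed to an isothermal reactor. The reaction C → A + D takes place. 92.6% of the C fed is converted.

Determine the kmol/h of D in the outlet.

C reacted = 0.926 × 888 = 822.3 kmol/h; ν_C = −1, so ξ = 822.3/1 = 822.3 kmol/h.
Outlet amounts (n = n₀ + ν ξ):
  C: 888 − 1(822.3) = 65.71
  A: 0 + 1(822.3) = 822.3
  D: 0 + 1(822.3) = 822.3
  B: 2082 (inert)

822 kmol/h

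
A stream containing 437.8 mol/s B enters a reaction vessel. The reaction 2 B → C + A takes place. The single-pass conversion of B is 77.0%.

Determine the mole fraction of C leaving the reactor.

B reacted = 0.77 × 437.8 = 337.1 mol/s; ν_B = −2, so ξ = 337.1/2 = 168.6 mol/s.
Outlet amounts (n = n₀ + ν ξ):
  B: 437.8 − 2(168.6) = 100.7
  C: 0 + 1(168.6) = 168.6
  A: 0 + 1(168.6) = 168.6
Total out = 437.8 mol/s; y_C = 168.6 / 437.8 = 0.385.

0.385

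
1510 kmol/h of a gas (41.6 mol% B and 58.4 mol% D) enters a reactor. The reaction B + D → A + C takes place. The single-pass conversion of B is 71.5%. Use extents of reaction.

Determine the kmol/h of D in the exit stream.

B reacted = 0.715 × 628.2 = 449.1 kmol/h; ν_B = −1, so ξ = 449.1/1 = 449.1 kmol/h.
Outlet amounts (n = n₀ + ν ξ):
  B: 628.2 − 1(449.1) = 179
  D: 881.8 − 1(449.1) = 432.7
  A: 0 + 1(449.1) = 449.1
  C: 0 + 1(449.1) = 449.1

433 kmol/h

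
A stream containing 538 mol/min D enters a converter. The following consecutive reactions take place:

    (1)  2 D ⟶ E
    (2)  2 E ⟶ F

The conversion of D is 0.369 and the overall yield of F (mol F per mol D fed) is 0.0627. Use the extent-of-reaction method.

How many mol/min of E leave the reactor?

31.8 mol/min

Conversion of D: D consumed = 2ξ₁ = 0.369 × 538 → ξ₁ = 99.26 mol/min.
Yield of F: 1ξ₂ / 538 = 0.0627 → ξ₂ = 33.73 mol/min.
Outlet amounts (n = n₀ + Σ ν·ξ):
  D: 538 − 2(99.26) = 339.5
  E: 0 + 1(99.26) − 2(33.73) = 31.8
  F: 0 + 1(33.73) = 33.73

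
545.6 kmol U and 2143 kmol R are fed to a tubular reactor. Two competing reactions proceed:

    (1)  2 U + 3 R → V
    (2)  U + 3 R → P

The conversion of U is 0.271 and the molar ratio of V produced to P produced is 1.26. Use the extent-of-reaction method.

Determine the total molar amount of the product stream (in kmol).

Conversion of U: U consumed = 0.271 × 545.6 = 147.9 kmol = 2ξ₁ + 1ξ₂.
Selectivity: 1ξ₁ / (1ξ₂) = 1.26 → ξ₁ = 1.26 ξ₂.
Substitute: (2·1.26 + 1) ξ₂ = 147.9 → ξ₂ = 42.01 kmol, ξ₁ = 52.93 kmol.
Outlet amounts (n = n₀ + Σ ν·ξ):
  U: 545.6 − 2(52.93) − 1(42.01) = 397.7
  R: 2143 − 3(52.93) − 3(42.01) = 1858
  V: 0 + 1(52.93) = 52.93
  P: 0 + 1(42.01) = 42.01
Total out = 397.7 + 1858 + 52.93 + 42.01 = 2351 kmol.

2350 kmol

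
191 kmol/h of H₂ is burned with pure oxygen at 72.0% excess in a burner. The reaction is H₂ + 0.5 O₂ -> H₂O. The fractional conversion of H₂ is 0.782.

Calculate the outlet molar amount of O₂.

89.6 kmol/h

Stoichiometric O₂ = 0.5 × 191 = 95.5 kmol/h; O₂ fed = 95.5 × 1.720 = 164.3 kmol/h.
Fuel reacted = 0.782 × 191 → ξ = 149.4 kmol/h.
Outlet (n = n₀ + ν ξ):
  H₂: 191 − 1(149.4) = 41.64
  O₂: 164.3 − 0.5(149.4) = 89.58
  H₂O: 0 + 1(149.4) = 149.4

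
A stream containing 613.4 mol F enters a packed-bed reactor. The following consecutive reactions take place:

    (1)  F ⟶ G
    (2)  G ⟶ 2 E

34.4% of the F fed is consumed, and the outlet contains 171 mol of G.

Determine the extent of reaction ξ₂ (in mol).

Conversion of F: F consumed = 1ξ₁ = 0.344 × 613.4 → ξ₁ = 211 mol.
G balance: n_G = 0 + 1ξ₁ − 1ξ₂ = 171 → ξ₂ = (1·211 − 171)/1 = 40.01 mol.
Outlet amounts (n = n₀ + Σ ν·ξ):
  F: 613.4 − 1(211) = 402.4
  G: 0 + 1(211) − 1(40.01) = 171
  E: 0 + 2(40.01) = 80.02

ξ₂ = 40 mol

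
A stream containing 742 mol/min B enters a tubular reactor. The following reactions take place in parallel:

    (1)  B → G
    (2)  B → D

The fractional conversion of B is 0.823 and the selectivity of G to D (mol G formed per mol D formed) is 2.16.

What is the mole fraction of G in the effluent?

Conversion of B: B consumed = 0.823 × 742 = 610.7 mol/min = 1ξ₁ + 1ξ₂.
Selectivity: 1ξ₁ / (1ξ₂) = 2.16 → ξ₁ = 2.16 ξ₂.
Substitute: (1·2.16 + 1) ξ₂ = 610.7 → ξ₂ = 193.2 mol/min, ξ₁ = 417.4 mol/min.
Outlet amounts (n = n₀ + Σ ν·ξ):
  B: 742 − 1(417.4) − 1(193.2) = 131.3
  G: 0 + 1(417.4) = 417.4
  D: 0 + 1(193.2) = 193.2
Total out = 742 mol/min; y_G = 417.4 / 742 = 0.5626.

0.563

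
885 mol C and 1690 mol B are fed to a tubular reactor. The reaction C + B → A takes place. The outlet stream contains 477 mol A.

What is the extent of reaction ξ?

For A: n = n₀ + 1ξ → 477 = 0 + 1ξ, giving ξ = 477 mol.
Outlet amounts (n = n₀ + ν ξ):
  C: 885 − 1(477) = 408
  B: 1690 − 1(477) = 1213
  A: 0 + 1(477) = 477

ξ = 477 mol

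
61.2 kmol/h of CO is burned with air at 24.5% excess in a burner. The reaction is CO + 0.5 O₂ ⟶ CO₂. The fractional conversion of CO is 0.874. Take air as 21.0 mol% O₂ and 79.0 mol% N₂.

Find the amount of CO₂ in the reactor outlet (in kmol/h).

53.5 kmol/h

Stoichiometric O₂ = 0.5 × 61.2 = 30.6 kmol/h; O₂ fed = 30.6 × 1.245 = 38.1 kmol/h.
N₂ fed = 38.1 × 79/21 = 143.3 kmol/h.
Fuel reacted = 0.874 × 61.2 → ξ = 53.49 kmol/h.
Outlet (n = n₀ + ν ξ):
  CO: 61.2 − 1(53.49) = 7.711
  O₂: 38.1 − 0.5(53.49) = 11.35
  N₂: 143.3 (inert)
  CO₂: 0 + 1(53.49) = 53.49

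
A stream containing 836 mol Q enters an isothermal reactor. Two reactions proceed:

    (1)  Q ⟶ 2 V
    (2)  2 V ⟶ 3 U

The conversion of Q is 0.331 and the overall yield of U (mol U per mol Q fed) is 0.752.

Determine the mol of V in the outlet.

134 mol

Conversion of Q: Q consumed = 1ξ₁ = 0.331 × 836 → ξ₁ = 276.7 mol.
Yield of U: 3ξ₂ / 836 = 0.752 → ξ₂ = 209.6 mol.
Outlet amounts (n = n₀ + Σ ν·ξ):
  Q: 836 − 1(276.7) = 559.3
  V: 0 + 2(276.7) − 2(209.6) = 134.3
  U: 0 + 3(209.6) = 628.7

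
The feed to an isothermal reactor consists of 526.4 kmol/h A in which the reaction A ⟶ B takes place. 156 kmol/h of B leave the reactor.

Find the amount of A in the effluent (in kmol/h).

For B: n = n₀ + 1ξ → 156 = 0 + 1ξ, giving ξ = 156 kmol/h.
Outlet amounts (n = n₀ + ν ξ):
  A: 526.4 − 1(156) = 370.4
  B: 0 + 1(156) = 156

370 kmol/h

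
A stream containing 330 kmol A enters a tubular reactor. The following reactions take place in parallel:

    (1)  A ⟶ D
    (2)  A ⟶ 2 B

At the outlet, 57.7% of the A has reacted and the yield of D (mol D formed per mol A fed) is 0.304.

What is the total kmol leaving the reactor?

420 kmol

Yield of D: 1ξ₁ / 330 = 0.304 → ξ₁ = 100.3 kmol.
Conversion of A: 1ξ₁ + 1ξ₂ = 0.577 × 330 = 190.4 → ξ₂ = 90.09 kmol.
Outlet amounts (n = n₀ + Σ ν·ξ):
  A: 330 − 1(100.3) − 1(90.09) = 139.6
  D: 0 + 1(100.3) = 100.3
  B: 0 + 2(90.09) = 180.2
Total out = 139.6 + 100.3 + 180.2 = 420.1 kmol.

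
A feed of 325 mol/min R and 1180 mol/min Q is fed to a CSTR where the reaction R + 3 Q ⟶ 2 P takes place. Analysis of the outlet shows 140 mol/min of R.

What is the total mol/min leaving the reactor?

For R: n = n₀ − 1ξ → 140 = 325 − 1ξ, giving ξ = 185 mol/min.
Outlet amounts (n = n₀ + ν ξ):
  R: 325 − 1(185) = 140
  Q: 1180 − 3(185) = 625
  P: 0 + 2(185) = 370
Total out = 140 + 625 + 370 = 1135 mol/min.

1140 mol/min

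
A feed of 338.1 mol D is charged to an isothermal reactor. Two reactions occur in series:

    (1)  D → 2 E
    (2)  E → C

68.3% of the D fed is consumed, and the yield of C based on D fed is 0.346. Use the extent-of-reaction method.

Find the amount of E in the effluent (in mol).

Conversion of D: D consumed = 1ξ₁ = 0.683 × 338.1 → ξ₁ = 230.9 mol.
Yield of C: 1ξ₂ / 338.1 = 0.346 → ξ₂ = 117 mol.
Outlet amounts (n = n₀ + Σ ν·ξ):
  D: 338.1 − 1(230.9) = 107.2
  E: 0 + 2(230.9) − 1(117) = 344.9
  C: 0 + 1(117) = 117

345 mol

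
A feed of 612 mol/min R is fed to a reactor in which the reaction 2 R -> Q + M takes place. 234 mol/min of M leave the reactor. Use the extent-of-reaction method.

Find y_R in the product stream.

For M: n = n₀ + 1ξ → 234 = 0 + 1ξ, giving ξ = 234 mol/min.
Outlet amounts (n = n₀ + ν ξ):
  R: 612 − 2(234) = 144
  Q: 0 + 1(234) = 234
  M: 0 + 1(234) = 234
Total out = 612 mol/min; y_R = 144 / 612 = 0.2353.

0.235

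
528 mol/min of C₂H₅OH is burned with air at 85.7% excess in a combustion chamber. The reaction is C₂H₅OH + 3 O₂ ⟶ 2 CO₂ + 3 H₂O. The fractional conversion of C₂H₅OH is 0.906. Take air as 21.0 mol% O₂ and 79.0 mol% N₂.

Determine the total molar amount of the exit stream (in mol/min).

Stoichiometric O₂ = 3 × 528 = 1584 mol/min; O₂ fed = 1584 × 1.857 = 2941 mol/min.
N₂ fed = 2941 × 79/21 = 11070 mol/min.
Fuel reacted = 0.906 × 528 → ξ = 478.4 mol/min.
Outlet (n = n₀ + ν ξ):
  C₂H₅OH: 528 − 1(478.4) = 49.63
  O₂: 2941 − 3(478.4) = 1506
  N₂: 11070 (inert)
  CO₂: 0 + 2(478.4) = 956.7
  H₂O: 0 + 3(478.4) = 1435
Total out = 49.63 + 1506 + 11070 + 956.7 + 1435 = 15010 mol/min.

15000 mol/min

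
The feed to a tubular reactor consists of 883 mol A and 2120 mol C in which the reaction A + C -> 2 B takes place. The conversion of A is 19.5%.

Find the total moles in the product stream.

3000 mol

A reacted = 0.195 × 883 = 172.2 mol; ν_A = −1, so ξ = 172.2/1 = 172.2 mol.
Outlet amounts (n = n₀ + ν ξ):
  A: 883 − 1(172.2) = 710.8
  C: 2120 − 1(172.2) = 1948
  B: 0 + 2(172.2) = 344.4
Total out = 710.8 + 1948 + 344.4 = 3003 mol.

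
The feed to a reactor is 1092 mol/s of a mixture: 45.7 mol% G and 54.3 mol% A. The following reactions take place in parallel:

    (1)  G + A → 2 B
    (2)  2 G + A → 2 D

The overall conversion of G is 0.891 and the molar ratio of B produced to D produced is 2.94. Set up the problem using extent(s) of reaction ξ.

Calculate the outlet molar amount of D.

Conversion of G: G consumed = 0.891 × 499 = 444.6 mol/s = 1ξ₁ + 2ξ₂.
Selectivity: 2ξ₁ / (2ξ₂) = 2.94 → ξ₁ = 2.94 ξ₂.
Substitute: (1·2.94 + 2) ξ₂ = 444.6 → ξ₂ = 90.01 mol/s, ξ₁ = 264.6 mol/s.
Outlet amounts (n = n₀ + Σ ν·ξ):
  G: 499 − 1(264.6) − 2(90.01) = 54.4
  A: 593 − 1(264.6) − 1(90.01) = 238.3
  B: 0 + 2(264.6) = 529.3
  D: 0 + 2(90.01) = 180

180 mol/s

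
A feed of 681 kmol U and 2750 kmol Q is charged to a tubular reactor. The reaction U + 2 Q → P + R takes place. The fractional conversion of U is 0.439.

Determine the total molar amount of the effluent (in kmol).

3130 kmol

U reacted = 0.439 × 681 = 299 kmol; ν_U = −1, so ξ = 299/1 = 299 kmol.
Outlet amounts (n = n₀ + ν ξ):
  U: 681 − 1(299) = 382
  Q: 2750 − 2(299) = 2152
  P: 0 + 1(299) = 299
  R: 0 + 1(299) = 299
Total out = 382 + 2152 + 299 + 299 = 3132 kmol.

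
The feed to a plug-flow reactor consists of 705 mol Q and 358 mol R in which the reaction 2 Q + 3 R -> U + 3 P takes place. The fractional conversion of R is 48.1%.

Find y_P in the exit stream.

R reacted = 0.481 × 358 = 172.2 mol; ν_R = −3, so ξ = 172.2/3 = 57.4 mol.
Outlet amounts (n = n₀ + ν ξ):
  Q: 705 − 2(57.4) = 590.2
  R: 358 − 3(57.4) = 185.8
  U: 0 + 1(57.4) = 57.4
  P: 0 + 3(57.4) = 172.2
Total out = 1006 mol; y_P = 172.2 / 1006 = 0.1712.

0.171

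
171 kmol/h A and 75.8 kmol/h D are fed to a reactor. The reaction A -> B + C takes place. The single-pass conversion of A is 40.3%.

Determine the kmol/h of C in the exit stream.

A reacted = 0.403 × 171 = 68.91 kmol/h; ν_A = −1, so ξ = 68.91/1 = 68.91 kmol/h.
Outlet amounts (n = n₀ + ν ξ):
  A: 171 − 1(68.91) = 102.1
  B: 0 + 1(68.91) = 68.91
  C: 0 + 1(68.91) = 68.91
  D: 75.8 (inert)

68.9 kmol/h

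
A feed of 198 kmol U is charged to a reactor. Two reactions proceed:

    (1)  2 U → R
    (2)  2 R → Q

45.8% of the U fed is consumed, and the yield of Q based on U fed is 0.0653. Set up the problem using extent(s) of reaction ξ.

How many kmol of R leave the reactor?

19.5 kmol

Conversion of U: U consumed = 2ξ₁ = 0.458 × 198 → ξ₁ = 45.34 kmol.
Yield of Q: 1ξ₂ / 198 = 0.0653 → ξ₂ = 12.93 kmol.
Outlet amounts (n = n₀ + Σ ν·ξ):
  U: 198 − 2(45.34) = 107.3
  R: 0 + 1(45.34) − 2(12.93) = 19.48
  Q: 0 + 1(12.93) = 12.93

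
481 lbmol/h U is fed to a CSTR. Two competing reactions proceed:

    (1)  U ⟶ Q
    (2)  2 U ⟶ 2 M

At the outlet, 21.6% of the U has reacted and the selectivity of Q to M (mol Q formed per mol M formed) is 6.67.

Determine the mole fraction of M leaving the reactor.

0.0282

Conversion of U: U consumed = 0.216 × 481 = 103.9 lbmol/h = 1ξ₁ + 2ξ₂.
Selectivity: 1ξ₁ / (2ξ₂) = 6.67 → ξ₁ = 13.34 ξ₂.
Substitute: (1·13.34 + 2) ξ₂ = 103.9 → ξ₂ = 6.773 lbmol/h, ξ₁ = 90.35 lbmol/h.
Outlet amounts (n = n₀ + Σ ν·ξ):
  U: 481 − 1(90.35) − 2(6.773) = 377.1
  Q: 0 + 1(90.35) = 90.35
  M: 0 + 2(6.773) = 13.55
Total out = 481 lbmol/h; y_M = 13.55 / 481 = 0.02816.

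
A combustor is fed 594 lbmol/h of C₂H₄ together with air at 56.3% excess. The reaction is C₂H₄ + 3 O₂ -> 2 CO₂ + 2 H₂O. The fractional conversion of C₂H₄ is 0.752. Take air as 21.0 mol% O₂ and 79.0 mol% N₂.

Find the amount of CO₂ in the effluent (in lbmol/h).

893 lbmol/h

Stoichiometric O₂ = 3 × 594 = 1782 lbmol/h; O₂ fed = 1782 × 1.563 = 2785 lbmol/h.
N₂ fed = 2785 × 79/21 = 10480 lbmol/h.
Fuel reacted = 0.752 × 594 → ξ = 446.7 lbmol/h.
Outlet (n = n₀ + ν ξ):
  C₂H₄: 594 − 1(446.7) = 147.3
  O₂: 2785 − 3(446.7) = 1445
  N₂: 10480 (inert)
  CO₂: 0 + 2(446.7) = 893.4
  H₂O: 0 + 2(446.7) = 893.4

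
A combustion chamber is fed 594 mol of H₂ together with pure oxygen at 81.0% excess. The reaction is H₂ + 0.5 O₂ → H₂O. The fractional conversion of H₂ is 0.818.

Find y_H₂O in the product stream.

Stoichiometric O₂ = 0.5 × 594 = 297 mol; O₂ fed = 297 × 1.810 = 537.6 mol.
Fuel reacted = 0.818 × 594 → ξ = 485.9 mol.
Outlet (n = n₀ + ν ξ):
  H₂: 594 − 1(485.9) = 108.1
  O₂: 537.6 − 0.5(485.9) = 294.6
  H₂O: 0 + 1(485.9) = 485.9
Total out = 888.6 mol; y_H₂O = 485.9 / 888.6 = 0.5468.

0.547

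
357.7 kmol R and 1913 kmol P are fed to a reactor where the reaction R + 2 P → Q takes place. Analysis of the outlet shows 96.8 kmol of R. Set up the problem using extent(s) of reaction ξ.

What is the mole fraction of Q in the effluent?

0.149

For R: n = n₀ − 1ξ → 96.8 = 357.7 − 1ξ, giving ξ = 260.9 kmol.
Outlet amounts (n = n₀ + ν ξ):
  R: 357.7 − 1(260.9) = 96.8
  P: 1913 − 2(260.9) = 1391
  Q: 0 + 1(260.9) = 260.9
Total out = 1749 kmol; y_Q = 260.9 / 1749 = 0.1492.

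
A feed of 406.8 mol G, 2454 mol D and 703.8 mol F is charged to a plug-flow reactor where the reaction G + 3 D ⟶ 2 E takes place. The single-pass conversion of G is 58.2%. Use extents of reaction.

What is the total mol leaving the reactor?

3090 mol

G reacted = 0.582 × 406.8 = 236.8 mol; ν_G = −1, so ξ = 236.8/1 = 236.8 mol.
Outlet amounts (n = n₀ + ν ξ):
  G: 406.8 − 1(236.8) = 170
  D: 2454 − 3(236.8) = 1744
  E: 0 + 2(236.8) = 473.5
  F: 703.8 (inert)
Total out = 170 + 1744 + 473.5 + 703.8 = 3091 mol.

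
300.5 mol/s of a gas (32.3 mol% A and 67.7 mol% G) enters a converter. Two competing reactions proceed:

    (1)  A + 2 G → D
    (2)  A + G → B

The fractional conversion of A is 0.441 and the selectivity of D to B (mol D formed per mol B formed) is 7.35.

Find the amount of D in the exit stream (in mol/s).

Conversion of A: A consumed = 0.441 × 97.06 = 42.8 mol/s = 1ξ₁ + 1ξ₂.
Selectivity: 1ξ₁ / (1ξ₂) = 7.35 → ξ₁ = 7.35 ξ₂.
Substitute: (1·7.35 + 1) ξ₂ = 42.8 → ξ₂ = 5.126 mol/s, ξ₁ = 37.68 mol/s.
Outlet amounts (n = n₀ + Σ ν·ξ):
  A: 97.06 − 1(37.68) − 1(5.126) = 54.26
  G: 203.4 − 2(37.68) − 1(5.126) = 123
  D: 0 + 1(37.68) = 37.68
  B: 0 + 1(5.126) = 5.126

37.7 mol/s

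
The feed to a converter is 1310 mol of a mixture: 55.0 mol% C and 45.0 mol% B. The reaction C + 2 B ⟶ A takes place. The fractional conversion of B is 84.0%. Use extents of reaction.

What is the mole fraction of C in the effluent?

0.58

B reacted = 0.84 × 589.5 = 495.2 mol; ν_B = −2, so ξ = 495.2/2 = 247.6 mol.
Outlet amounts (n = n₀ + ν ξ):
  C: 720.5 − 1(247.6) = 472.9
  B: 589.5 − 2(247.6) = 94.32
  A: 0 + 1(247.6) = 247.6
Total out = 814.8 mol; y_C = 472.9 / 814.8 = 0.5804.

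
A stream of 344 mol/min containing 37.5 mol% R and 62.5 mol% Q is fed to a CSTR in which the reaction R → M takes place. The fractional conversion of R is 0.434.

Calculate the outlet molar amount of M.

R reacted = 0.434 × 129 = 55.99 mol/min; ν_R = −1, so ξ = 55.99/1 = 55.99 mol/min.
Outlet amounts (n = n₀ + ν ξ):
  R: 129 − 1(55.99) = 73.01
  M: 0 + 1(55.99) = 55.99
  Q: 215 (inert)

56 mol/min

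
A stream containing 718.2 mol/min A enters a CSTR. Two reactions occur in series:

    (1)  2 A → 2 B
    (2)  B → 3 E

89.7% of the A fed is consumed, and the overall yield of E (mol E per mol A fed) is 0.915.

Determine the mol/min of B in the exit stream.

Conversion of A: A consumed = 2ξ₁ = 0.897 × 718.2 → ξ₁ = 322.1 mol/min.
Yield of E: 3ξ₂ / 718.2 = 0.915 → ξ₂ = 219.1 mol/min.
Outlet amounts (n = n₀ + Σ ν·ξ):
  A: 718.2 − 2(322.1) = 73.97
  B: 0 + 2(322.1) − 1(219.1) = 425.2
  E: 0 + 3(219.1) = 657.2

425 mol/min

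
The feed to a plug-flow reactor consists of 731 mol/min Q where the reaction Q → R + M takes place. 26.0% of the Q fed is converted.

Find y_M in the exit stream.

0.206

Q reacted = 0.26 × 731 = 190.1 mol/min; ν_Q = −1, so ξ = 190.1/1 = 190.1 mol/min.
Outlet amounts (n = n₀ + ν ξ):
  Q: 731 − 1(190.1) = 540.9
  R: 0 + 1(190.1) = 190.1
  M: 0 + 1(190.1) = 190.1
Total out = 921.1 mol/min; y_M = 190.1 / 921.1 = 0.2063.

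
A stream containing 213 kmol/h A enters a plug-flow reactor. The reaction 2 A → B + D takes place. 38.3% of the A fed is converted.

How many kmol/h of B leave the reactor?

A reacted = 0.383 × 213 = 81.58 kmol/h; ν_A = −2, so ξ = 81.58/2 = 40.79 kmol/h.
Outlet amounts (n = n₀ + ν ξ):
  A: 213 − 2(40.79) = 131.4
  B: 0 + 1(40.79) = 40.79
  D: 0 + 1(40.79) = 40.79

40.8 kmol/h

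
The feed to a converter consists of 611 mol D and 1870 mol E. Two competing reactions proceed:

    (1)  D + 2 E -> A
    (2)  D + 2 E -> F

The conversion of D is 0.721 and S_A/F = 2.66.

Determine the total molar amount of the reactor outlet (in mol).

Conversion of D: D consumed = 0.721 × 611 = 440.5 mol = 1ξ₁ + 1ξ₂.
Selectivity: 1ξ₁ / (1ξ₂) = 2.66 → ξ₁ = 2.66 ξ₂.
Substitute: (1·2.66 + 1) ξ₂ = 440.5 → ξ₂ = 120.4 mol, ξ₁ = 320.2 mol.
Outlet amounts (n = n₀ + Σ ν·ξ):
  D: 611 − 1(320.2) − 1(120.4) = 170.5
  E: 1870 − 2(320.2) − 2(120.4) = 988.9
  A: 0 + 1(320.2) = 320.2
  F: 0 + 1(120.4) = 120.4
Total out = 170.5 + 988.9 + 320.2 + 120.4 = 1600 mol.

1600 mol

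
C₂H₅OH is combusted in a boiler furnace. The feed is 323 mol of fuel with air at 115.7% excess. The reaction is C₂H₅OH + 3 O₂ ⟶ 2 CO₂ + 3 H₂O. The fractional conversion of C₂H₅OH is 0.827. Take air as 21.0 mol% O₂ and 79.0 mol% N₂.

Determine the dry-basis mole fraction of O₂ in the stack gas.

0.132

Stoichiometric O₂ = 3 × 323 = 969 mol; O₂ fed = 969 × 2.157 = 2090 mol.
N₂ fed = 2090 × 79/21 = 7863 mol.
Fuel reacted = 0.827 × 323 → ξ = 267.1 mol.
Outlet (n = n₀ + ν ξ):
  C₂H₅OH: 323 − 1(267.1) = 55.88
  O₂: 2090 − 3(267.1) = 1289
  N₂: 7863 (inert)
  CO₂: 0 + 2(267.1) = 534.2
  H₂O: 0 + 3(267.1) = 801.4
Dry total = 9742 mol; y_O₂ (dry) = 1289 / 9742 = 0.1323.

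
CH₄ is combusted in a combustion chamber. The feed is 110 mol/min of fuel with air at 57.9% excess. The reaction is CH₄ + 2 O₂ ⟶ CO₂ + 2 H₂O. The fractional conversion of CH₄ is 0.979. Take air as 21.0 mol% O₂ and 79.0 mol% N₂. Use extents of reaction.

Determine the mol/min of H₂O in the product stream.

Stoichiometric O₂ = 2 × 110 = 220 mol/min; O₂ fed = 220 × 1.579 = 347.4 mol/min.
N₂ fed = 347.4 × 79/21 = 1307 mol/min.
Fuel reacted = 0.979 × 110 → ξ = 107.7 mol/min.
Outlet (n = n₀ + ν ξ):
  CH₄: 110 − 1(107.7) = 2.31
  O₂: 347.4 − 2(107.7) = 132
  N₂: 1307 (inert)
  CO₂: 0 + 1(107.7) = 107.7
  H₂O: 0 + 2(107.7) = 215.4

215 mol/min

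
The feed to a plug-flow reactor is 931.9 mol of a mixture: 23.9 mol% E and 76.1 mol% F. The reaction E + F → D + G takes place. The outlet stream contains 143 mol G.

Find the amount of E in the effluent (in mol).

For G: n = n₀ + 1ξ → 143 = 0 + 1ξ, giving ξ = 143 mol.
Outlet amounts (n = n₀ + ν ξ):
  E: 222.7 − 1(143) = 79.72
  F: 709.2 − 1(143) = 566.2
  D: 0 + 1(143) = 143
  G: 0 + 1(143) = 143

79.7 mol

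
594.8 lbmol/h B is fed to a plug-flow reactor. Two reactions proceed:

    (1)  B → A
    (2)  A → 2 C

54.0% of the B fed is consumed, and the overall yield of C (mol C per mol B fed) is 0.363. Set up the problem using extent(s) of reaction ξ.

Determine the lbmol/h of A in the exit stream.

213 lbmol/h

Conversion of B: B consumed = 1ξ₁ = 0.54 × 594.8 → ξ₁ = 321.2 lbmol/h.
Yield of C: 2ξ₂ / 594.8 = 0.363 → ξ₂ = 108 lbmol/h.
Outlet amounts (n = n₀ + Σ ν·ξ):
  B: 594.8 − 1(321.2) = 273.6
  A: 0 + 1(321.2) − 1(108) = 213.2
  C: 0 + 2(108) = 215.9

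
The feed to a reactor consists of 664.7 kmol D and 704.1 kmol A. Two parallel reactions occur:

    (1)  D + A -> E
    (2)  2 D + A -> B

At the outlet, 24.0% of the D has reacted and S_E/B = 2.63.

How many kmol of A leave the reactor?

579 kmol

Conversion of D: D consumed = 0.24 × 664.7 = 159.5 kmol = 1ξ₁ + 2ξ₂.
Selectivity: 1ξ₁ / (1ξ₂) = 2.63 → ξ₁ = 2.63 ξ₂.
Substitute: (1·2.63 + 2) ξ₂ = 159.5 → ξ₂ = 34.46 kmol, ξ₁ = 90.62 kmol.
Outlet amounts (n = n₀ + Σ ν·ξ):
  D: 664.7 − 1(90.62) − 2(34.46) = 505.2
  A: 704.1 − 1(90.62) − 1(34.46) = 579
  E: 0 + 1(90.62) = 90.62
  B: 0 + 1(34.46) = 34.46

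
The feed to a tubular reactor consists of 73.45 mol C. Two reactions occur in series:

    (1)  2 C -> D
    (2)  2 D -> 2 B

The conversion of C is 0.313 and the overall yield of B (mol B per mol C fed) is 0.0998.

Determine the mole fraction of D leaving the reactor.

Conversion of C: C consumed = 2ξ₁ = 0.313 × 73.45 → ξ₁ = 11.49 mol.
Yield of B: 2ξ₂ / 73.45 = 0.0998 → ξ₂ = 3.665 mol.
Outlet amounts (n = n₀ + Σ ν·ξ):
  C: 73.45 − 2(11.49) = 50.46
  D: 0 + 1(11.49) − 2(3.665) = 4.165
  B: 0 + 2(3.665) = 7.33
Total out = 61.96 mol; y_D = 4.165 / 61.96 = 0.06722.

0.0672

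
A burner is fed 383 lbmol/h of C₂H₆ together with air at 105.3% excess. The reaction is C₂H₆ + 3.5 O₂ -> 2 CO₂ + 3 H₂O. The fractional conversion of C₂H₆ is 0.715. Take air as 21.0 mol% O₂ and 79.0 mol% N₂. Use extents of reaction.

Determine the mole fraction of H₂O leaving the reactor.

Stoichiometric O₂ = 3.5 × 383 = 1340 lbmol/h; O₂ fed = 1340 × 2.053 = 2752 lbmol/h.
N₂ fed = 2752 × 79/21 = 10350 lbmol/h.
Fuel reacted = 0.715 × 383 → ξ = 273.8 lbmol/h.
Outlet (n = n₀ + ν ξ):
  C₂H₆: 383 − 1(273.8) = 109.2
  O₂: 2752 − 3.5(273.8) = 1794
  N₂: 10350 (inert)
  CO₂: 0 + 2(273.8) = 547.7
  H₂O: 0 + 3(273.8) = 821.5
Total out = 13620 lbmol/h; y_H₂O = 821.5 / 13620 = 0.0603.

0.0603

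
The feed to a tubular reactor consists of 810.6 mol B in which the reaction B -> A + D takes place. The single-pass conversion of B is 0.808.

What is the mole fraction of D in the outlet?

0.447

B reacted = 0.808 × 810.6 = 655 mol; ν_B = −1, so ξ = 655/1 = 655 mol.
Outlet amounts (n = n₀ + ν ξ):
  B: 810.6 − 1(655) = 155.6
  A: 0 + 1(655) = 655
  D: 0 + 1(655) = 655
Total out = 1466 mol; y_D = 655 / 1466 = 0.4469.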